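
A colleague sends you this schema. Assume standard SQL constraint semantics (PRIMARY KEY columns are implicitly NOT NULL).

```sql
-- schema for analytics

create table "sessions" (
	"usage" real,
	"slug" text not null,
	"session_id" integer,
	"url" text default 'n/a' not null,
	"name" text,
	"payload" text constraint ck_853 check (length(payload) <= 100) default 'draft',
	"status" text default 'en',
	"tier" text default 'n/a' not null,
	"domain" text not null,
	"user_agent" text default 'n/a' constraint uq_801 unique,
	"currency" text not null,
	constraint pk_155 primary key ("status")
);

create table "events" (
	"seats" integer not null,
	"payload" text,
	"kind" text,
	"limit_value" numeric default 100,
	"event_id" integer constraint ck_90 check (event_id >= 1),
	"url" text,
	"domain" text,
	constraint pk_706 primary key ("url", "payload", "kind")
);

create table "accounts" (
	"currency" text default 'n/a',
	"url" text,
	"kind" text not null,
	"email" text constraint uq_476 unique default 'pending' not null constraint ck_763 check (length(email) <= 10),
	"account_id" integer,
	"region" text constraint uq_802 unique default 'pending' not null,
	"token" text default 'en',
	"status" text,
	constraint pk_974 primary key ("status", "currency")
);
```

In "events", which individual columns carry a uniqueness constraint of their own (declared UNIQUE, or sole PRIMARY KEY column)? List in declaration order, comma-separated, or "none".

- seats: no UNIQUE or single-column PK constraint.
- payload: part of a composite PRIMARY KEY — only the tuple is unique, not this column on its own.
- kind: part of a composite PRIMARY KEY — only the tuple is unique, not this column on its own.
- limit_value: no UNIQUE or single-column PK constraint.
- event_id: no UNIQUE or single-column PK constraint.
- url: part of a composite PRIMARY KEY — only the tuple is unique, not this column on its own.
- domain: no UNIQUE or single-column PK constraint.

none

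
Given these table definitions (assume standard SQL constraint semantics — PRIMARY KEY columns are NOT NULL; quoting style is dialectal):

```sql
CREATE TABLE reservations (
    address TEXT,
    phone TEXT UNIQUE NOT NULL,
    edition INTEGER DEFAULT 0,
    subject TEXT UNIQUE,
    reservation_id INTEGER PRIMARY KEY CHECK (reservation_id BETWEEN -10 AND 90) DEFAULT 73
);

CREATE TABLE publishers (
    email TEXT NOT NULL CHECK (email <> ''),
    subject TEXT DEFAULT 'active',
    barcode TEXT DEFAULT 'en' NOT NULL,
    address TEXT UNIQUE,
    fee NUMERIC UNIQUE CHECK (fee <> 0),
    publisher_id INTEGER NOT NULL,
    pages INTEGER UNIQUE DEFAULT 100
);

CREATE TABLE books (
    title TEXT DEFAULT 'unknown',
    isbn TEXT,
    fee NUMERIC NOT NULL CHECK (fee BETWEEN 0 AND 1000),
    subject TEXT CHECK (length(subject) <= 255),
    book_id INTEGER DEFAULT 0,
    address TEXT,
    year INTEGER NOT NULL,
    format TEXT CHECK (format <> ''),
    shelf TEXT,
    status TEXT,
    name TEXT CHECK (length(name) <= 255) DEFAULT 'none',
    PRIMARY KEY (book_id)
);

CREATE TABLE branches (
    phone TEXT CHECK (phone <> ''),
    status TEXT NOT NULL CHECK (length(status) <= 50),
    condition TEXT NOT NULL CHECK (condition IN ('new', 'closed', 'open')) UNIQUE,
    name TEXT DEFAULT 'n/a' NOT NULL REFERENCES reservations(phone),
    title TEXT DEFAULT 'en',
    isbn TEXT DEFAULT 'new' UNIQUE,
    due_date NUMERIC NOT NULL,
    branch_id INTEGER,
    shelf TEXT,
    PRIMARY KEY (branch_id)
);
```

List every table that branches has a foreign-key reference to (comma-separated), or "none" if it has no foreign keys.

- name REFERENCES reservations(phone).

reservations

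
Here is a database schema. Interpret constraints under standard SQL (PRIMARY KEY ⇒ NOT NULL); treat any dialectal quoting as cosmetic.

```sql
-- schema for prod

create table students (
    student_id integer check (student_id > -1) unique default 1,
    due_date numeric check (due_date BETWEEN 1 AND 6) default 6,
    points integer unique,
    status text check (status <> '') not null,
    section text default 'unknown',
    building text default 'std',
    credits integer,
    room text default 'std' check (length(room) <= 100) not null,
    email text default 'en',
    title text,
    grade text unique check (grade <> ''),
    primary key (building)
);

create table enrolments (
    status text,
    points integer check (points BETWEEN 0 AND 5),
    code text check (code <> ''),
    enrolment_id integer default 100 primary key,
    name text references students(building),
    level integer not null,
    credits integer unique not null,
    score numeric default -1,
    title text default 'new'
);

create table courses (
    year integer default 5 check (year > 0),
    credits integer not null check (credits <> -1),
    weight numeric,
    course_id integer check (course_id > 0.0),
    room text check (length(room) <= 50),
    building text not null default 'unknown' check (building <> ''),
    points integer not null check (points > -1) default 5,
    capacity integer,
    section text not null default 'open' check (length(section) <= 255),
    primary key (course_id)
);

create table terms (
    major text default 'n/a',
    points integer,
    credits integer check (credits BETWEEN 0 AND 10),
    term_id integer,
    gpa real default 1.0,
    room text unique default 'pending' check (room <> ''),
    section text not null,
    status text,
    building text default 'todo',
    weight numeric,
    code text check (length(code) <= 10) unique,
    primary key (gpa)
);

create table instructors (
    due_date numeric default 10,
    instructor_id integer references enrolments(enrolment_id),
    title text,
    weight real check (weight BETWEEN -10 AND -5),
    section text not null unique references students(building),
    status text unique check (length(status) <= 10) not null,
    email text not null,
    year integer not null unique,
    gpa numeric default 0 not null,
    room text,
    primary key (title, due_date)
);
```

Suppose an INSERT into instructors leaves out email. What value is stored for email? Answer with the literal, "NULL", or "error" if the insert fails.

error

email has no DEFAULT clause.
Omitting it would insert NULL, but it is declared NOT NULL, so the INSERT fails.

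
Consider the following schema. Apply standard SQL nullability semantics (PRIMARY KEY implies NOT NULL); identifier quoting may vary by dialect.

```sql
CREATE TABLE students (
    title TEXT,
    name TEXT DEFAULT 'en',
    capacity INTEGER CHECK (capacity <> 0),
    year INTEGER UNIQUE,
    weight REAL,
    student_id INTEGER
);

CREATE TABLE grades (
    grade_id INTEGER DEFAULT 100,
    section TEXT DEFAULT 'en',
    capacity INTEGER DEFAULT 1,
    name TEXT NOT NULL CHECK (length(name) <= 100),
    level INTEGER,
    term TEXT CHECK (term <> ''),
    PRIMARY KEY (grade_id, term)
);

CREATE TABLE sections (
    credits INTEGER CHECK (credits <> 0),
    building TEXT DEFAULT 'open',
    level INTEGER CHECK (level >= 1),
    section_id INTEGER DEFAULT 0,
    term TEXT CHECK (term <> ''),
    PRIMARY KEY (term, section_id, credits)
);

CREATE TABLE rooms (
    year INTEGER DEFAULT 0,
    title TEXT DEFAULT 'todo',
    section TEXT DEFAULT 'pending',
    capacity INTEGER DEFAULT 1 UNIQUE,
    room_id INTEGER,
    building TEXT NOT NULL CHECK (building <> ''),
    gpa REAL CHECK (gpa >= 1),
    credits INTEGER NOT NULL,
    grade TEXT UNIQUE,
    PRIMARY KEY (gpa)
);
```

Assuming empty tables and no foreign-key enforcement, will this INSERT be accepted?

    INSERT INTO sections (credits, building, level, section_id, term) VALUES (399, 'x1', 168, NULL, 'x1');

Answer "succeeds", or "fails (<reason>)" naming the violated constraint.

section_id is explicitly set to NULL, but section_id is part of the PRIMARY KEY (implied NOT NULL).

fails (NOT NULL on section_id)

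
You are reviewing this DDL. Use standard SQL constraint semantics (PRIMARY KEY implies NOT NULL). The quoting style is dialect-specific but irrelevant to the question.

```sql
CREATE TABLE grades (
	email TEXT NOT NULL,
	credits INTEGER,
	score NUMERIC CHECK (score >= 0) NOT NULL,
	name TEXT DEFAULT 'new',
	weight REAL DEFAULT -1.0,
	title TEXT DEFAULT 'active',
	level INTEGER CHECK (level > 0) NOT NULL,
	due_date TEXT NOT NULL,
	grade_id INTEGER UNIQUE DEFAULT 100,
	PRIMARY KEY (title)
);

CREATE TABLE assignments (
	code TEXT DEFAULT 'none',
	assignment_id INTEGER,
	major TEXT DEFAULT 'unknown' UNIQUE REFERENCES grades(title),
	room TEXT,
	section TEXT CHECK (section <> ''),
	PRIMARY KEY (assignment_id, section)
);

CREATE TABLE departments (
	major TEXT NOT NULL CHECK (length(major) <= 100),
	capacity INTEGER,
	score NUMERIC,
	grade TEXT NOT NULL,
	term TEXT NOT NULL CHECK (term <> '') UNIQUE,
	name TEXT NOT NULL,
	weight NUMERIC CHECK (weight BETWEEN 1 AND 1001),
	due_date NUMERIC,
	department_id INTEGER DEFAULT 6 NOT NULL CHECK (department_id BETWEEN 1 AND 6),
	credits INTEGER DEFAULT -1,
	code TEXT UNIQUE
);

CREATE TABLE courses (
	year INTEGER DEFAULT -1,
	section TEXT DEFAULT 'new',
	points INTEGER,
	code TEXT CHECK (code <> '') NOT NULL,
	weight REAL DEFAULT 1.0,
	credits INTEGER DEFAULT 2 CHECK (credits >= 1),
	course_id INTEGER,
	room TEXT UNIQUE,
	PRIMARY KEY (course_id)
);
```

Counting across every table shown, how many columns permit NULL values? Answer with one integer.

19

grades: 4 nullable (credits, name, weight, grade_id — PK (title) and explicit NOT NULL columns excluded).
assignments: 3 nullable (code, major, room — PK (assignment_id, section) and explicit NOT NULL columns excluded).
departments: 6 nullable (capacity, score, weight, due_date, credits, code — PK none and explicit NOT NULL columns excluded).
courses: 6 nullable (year, section, points, weight, credits, room — PK (course_id) and explicit NOT NULL columns excluded).
Total: 4 + 3 + 6 + 6 = 19.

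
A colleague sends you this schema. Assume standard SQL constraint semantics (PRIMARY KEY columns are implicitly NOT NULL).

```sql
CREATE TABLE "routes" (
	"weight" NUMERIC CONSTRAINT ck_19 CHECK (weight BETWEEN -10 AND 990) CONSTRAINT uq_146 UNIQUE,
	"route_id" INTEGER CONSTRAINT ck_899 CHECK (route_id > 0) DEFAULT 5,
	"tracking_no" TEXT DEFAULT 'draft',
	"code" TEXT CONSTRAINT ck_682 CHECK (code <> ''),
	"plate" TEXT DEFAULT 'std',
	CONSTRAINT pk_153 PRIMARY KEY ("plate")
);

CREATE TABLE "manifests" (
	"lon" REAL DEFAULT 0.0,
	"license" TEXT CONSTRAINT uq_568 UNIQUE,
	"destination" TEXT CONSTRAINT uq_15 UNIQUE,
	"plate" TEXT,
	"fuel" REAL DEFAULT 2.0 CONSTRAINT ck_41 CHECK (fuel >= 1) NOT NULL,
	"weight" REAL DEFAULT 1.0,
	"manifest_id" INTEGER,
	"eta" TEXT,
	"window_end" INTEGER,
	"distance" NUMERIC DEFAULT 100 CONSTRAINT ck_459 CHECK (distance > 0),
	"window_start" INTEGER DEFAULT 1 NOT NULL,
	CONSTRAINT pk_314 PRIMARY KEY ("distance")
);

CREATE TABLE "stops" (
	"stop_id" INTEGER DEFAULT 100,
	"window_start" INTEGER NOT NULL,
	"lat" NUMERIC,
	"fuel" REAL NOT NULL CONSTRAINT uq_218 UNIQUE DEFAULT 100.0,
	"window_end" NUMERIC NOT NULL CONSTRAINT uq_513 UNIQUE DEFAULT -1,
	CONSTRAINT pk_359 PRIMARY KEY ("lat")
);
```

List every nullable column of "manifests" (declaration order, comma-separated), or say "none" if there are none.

- lon: DEFAULT only fills an omitted column; an explicit NULL is still allowed → nullable.
- license: UNIQUE does not imply NOT NULL → nullable.
- destination: UNIQUE does not imply NOT NULL → nullable.
- plate: no NOT NULL constraint applies → nullable.
- fuel: declared NOT NULL → not nullable.
- weight: DEFAULT only fills an omitted column; an explicit NULL is still allowed → nullable.
- manifest_id: no NOT NULL constraint applies → nullable.
- eta: no NOT NULL constraint applies → nullable.
- window_end: no NOT NULL constraint applies → nullable.
- distance: part of the PRIMARY KEY, which implies NOT NULL → not nullable.
- window_start: declared NOT NULL → not nullable.

lon, license, destination, plate, weight, manifest_id, eta, window_end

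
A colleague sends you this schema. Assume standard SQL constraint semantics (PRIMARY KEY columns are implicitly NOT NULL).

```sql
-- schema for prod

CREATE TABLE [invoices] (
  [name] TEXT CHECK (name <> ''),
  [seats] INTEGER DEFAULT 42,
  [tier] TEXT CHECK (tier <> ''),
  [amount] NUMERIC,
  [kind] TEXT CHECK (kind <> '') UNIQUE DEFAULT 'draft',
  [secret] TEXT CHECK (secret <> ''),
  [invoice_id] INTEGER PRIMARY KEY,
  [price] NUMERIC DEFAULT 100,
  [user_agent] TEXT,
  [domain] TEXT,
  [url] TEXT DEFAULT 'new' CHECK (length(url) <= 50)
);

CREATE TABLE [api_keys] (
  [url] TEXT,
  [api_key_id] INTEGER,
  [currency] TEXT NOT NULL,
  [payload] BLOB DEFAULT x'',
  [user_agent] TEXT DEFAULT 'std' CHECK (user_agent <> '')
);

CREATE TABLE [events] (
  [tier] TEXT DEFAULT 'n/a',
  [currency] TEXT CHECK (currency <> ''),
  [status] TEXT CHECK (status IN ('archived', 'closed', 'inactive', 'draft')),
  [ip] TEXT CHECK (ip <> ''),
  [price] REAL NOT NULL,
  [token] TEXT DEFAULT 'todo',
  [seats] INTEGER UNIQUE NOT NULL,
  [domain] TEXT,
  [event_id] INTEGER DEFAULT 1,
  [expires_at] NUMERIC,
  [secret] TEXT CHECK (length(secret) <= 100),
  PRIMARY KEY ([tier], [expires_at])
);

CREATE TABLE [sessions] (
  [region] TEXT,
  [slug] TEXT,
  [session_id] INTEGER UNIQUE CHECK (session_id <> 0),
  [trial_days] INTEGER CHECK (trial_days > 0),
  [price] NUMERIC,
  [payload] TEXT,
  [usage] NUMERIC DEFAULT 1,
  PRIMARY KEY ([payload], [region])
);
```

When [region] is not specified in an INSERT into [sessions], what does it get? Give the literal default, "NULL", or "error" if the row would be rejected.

region has no DEFAULT clause.
Omitting it would insert NULL, but it is part of the PRIMARY KEY, so the INSERT fails.

error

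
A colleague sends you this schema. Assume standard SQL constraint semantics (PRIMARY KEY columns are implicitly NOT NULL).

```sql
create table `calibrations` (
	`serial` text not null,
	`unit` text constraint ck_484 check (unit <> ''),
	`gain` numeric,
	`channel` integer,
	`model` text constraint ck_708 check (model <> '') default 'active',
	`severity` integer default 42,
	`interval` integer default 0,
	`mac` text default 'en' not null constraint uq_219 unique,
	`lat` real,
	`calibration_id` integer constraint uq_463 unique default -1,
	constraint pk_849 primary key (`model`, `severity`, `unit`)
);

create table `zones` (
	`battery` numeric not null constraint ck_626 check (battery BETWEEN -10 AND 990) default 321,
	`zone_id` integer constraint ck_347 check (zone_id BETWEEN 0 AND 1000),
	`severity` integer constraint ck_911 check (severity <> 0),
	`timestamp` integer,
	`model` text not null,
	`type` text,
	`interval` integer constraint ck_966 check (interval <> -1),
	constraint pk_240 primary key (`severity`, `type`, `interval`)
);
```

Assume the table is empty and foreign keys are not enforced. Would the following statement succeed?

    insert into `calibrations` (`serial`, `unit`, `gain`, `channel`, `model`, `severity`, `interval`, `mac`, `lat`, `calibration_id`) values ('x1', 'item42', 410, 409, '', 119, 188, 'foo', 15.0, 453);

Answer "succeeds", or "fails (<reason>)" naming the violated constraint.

fails (CHECK on model)

The value '' for model violates CHECK (model <> '').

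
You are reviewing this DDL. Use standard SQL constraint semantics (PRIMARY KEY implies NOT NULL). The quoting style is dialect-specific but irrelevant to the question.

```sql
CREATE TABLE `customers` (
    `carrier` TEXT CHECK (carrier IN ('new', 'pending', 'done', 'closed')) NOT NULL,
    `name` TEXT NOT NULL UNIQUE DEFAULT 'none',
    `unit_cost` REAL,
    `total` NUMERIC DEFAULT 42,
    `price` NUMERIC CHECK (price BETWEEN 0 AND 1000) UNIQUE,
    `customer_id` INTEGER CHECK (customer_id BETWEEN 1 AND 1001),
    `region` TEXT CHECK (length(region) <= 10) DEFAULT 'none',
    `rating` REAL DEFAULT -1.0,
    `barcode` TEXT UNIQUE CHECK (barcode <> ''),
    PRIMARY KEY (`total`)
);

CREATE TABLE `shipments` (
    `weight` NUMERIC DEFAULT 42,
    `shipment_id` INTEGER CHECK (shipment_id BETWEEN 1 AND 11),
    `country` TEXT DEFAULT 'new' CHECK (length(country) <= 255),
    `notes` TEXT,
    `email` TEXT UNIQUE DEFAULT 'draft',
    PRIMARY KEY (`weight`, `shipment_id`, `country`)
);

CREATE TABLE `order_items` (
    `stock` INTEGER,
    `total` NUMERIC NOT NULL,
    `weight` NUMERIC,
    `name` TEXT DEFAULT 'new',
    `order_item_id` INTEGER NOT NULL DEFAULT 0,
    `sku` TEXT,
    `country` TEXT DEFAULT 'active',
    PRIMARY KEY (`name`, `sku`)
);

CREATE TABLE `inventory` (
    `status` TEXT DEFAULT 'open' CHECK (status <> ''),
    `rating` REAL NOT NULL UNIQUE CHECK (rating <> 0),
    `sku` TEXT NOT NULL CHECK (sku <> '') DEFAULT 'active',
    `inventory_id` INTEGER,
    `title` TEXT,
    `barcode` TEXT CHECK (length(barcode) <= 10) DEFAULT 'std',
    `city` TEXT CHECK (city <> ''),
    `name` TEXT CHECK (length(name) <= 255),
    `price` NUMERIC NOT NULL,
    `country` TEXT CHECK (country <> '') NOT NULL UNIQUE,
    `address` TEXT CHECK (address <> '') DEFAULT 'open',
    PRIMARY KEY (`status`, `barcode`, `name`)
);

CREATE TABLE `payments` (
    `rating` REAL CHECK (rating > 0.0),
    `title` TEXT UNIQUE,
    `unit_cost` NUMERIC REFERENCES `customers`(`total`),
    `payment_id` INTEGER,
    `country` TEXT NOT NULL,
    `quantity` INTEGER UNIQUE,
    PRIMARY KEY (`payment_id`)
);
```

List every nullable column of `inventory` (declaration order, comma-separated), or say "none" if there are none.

inventory_id, title, city, address

- status: part of the PRIMARY KEY, which implies NOT NULL → not nullable.
- rating: declared NOT NULL → not nullable.
- sku: declared NOT NULL → not nullable.
- inventory_id: no NOT NULL constraint applies → nullable.
- title: no NOT NULL constraint applies → nullable.
- barcode: part of the PRIMARY KEY, which implies NOT NULL → not nullable.
- city: CHECK does not forbid NULL (a CHECK constraint passes when its expression is NULL) → nullable.
- name: part of the PRIMARY KEY, which implies NOT NULL → not nullable.
- price: declared NOT NULL → not nullable.
- country: declared NOT NULL → not nullable.
- address: CHECK does not forbid NULL (a CHECK constraint passes when its expression is NULL) → nullable.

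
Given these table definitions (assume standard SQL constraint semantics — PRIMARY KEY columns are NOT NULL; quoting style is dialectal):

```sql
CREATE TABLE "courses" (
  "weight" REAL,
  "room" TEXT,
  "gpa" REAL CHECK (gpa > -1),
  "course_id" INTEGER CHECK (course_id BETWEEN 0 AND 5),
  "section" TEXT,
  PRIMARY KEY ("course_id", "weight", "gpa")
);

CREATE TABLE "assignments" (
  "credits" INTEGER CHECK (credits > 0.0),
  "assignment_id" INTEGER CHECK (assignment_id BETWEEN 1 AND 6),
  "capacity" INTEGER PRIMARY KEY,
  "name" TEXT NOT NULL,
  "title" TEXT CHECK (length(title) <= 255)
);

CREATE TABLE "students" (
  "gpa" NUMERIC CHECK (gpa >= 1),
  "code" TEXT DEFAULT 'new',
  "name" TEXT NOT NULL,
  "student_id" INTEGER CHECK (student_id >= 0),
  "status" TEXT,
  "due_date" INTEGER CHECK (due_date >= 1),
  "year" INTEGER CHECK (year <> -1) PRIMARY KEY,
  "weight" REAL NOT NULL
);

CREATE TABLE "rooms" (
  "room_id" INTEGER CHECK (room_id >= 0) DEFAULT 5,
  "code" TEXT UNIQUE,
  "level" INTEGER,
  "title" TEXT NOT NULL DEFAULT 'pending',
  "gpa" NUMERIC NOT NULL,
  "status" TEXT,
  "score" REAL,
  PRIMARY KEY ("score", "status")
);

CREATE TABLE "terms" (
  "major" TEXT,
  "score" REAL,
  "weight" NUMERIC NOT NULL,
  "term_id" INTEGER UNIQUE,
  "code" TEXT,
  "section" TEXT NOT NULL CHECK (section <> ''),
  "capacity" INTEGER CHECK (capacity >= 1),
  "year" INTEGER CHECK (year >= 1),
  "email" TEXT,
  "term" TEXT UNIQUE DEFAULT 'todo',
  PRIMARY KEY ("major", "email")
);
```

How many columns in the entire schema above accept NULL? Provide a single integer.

courses: 2 nullable (room, section — PK (course_id, weight, gpa) and explicit NOT NULL columns excluded).
assignments: 3 nullable (credits, assignment_id, title — PK (capacity) and explicit NOT NULL columns excluded).
students: 5 nullable (gpa, code, student_id, status, due_date — PK (year) and explicit NOT NULL columns excluded).
rooms: 3 nullable (room_id, code, level — PK (score, status) and explicit NOT NULL columns excluded).
terms: 6 nullable (score, term_id, code, capacity, year, term — PK (major, email) and explicit NOT NULL columns excluded).
Total: 2 + 3 + 5 + 3 + 6 = 19.

19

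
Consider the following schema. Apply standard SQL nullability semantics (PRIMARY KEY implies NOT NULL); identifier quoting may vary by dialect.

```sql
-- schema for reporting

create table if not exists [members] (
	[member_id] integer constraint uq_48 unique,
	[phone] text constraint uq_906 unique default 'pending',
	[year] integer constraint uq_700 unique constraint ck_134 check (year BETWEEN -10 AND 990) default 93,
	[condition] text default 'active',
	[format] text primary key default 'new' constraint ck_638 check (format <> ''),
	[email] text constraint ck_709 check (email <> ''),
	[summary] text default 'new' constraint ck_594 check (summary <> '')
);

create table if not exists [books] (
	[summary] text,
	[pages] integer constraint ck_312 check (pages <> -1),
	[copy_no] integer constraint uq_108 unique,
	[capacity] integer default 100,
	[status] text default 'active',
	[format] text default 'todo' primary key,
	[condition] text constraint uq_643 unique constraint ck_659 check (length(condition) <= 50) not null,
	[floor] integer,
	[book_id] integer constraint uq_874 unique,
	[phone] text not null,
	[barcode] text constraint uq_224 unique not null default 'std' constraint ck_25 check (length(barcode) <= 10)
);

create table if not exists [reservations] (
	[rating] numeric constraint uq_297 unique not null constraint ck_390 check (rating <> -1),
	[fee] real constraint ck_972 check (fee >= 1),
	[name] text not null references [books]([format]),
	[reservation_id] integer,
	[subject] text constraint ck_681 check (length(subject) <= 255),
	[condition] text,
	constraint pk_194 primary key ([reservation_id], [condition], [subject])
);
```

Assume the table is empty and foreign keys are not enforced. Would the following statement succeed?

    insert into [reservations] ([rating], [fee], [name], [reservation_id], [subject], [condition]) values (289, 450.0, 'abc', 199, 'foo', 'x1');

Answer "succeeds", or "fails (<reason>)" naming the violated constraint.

succeeds

NOT NULL columns: condition is supplied; name is supplied; rating is supplied; reservation_id is supplied; subject is supplied.
CHECK constraints: 289 satisfies (rating <> -1); 450.0 satisfies (fee >= 1); 'foo' satisfies (length(subject) <= 255).
No constraint is violated.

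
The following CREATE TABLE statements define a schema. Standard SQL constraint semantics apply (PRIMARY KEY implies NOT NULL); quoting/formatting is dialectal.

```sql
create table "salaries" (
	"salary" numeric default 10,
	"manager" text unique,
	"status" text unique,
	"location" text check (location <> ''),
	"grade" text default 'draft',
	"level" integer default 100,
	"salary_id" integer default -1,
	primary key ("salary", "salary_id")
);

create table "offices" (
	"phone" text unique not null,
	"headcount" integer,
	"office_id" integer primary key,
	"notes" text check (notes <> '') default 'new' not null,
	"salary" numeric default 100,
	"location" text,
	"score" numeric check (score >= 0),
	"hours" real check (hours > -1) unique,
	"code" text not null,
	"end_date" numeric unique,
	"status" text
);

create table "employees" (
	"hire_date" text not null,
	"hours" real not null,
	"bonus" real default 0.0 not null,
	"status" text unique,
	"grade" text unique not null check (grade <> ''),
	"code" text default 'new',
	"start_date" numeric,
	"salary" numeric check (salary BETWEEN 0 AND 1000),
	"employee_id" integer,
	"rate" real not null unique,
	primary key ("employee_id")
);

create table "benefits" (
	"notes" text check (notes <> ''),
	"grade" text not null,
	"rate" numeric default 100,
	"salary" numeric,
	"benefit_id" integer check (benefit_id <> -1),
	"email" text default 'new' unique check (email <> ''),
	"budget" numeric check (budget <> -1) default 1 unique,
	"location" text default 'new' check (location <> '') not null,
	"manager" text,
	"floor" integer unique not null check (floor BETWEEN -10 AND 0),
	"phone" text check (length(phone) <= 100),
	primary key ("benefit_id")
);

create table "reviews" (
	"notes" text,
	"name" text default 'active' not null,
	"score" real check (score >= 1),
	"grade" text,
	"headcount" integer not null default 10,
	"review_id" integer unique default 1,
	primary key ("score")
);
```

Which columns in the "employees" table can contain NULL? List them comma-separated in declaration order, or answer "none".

status, code, start_date, salary

- hire_date: declared NOT NULL → not nullable.
- hours: declared NOT NULL → not nullable.
- bonus: declared NOT NULL → not nullable.
- status: UNIQUE does not imply NOT NULL → nullable.
- grade: declared NOT NULL → not nullable.
- code: DEFAULT only fills an omitted column; an explicit NULL is still allowed → nullable.
- start_date: no NOT NULL constraint applies → nullable.
- salary: CHECK does not forbid NULL (a CHECK constraint passes when its expression is NULL) → nullable.
- employee_id: part of the PRIMARY KEY, which implies NOT NULL → not nullable.
- rate: declared NOT NULL → not nullable.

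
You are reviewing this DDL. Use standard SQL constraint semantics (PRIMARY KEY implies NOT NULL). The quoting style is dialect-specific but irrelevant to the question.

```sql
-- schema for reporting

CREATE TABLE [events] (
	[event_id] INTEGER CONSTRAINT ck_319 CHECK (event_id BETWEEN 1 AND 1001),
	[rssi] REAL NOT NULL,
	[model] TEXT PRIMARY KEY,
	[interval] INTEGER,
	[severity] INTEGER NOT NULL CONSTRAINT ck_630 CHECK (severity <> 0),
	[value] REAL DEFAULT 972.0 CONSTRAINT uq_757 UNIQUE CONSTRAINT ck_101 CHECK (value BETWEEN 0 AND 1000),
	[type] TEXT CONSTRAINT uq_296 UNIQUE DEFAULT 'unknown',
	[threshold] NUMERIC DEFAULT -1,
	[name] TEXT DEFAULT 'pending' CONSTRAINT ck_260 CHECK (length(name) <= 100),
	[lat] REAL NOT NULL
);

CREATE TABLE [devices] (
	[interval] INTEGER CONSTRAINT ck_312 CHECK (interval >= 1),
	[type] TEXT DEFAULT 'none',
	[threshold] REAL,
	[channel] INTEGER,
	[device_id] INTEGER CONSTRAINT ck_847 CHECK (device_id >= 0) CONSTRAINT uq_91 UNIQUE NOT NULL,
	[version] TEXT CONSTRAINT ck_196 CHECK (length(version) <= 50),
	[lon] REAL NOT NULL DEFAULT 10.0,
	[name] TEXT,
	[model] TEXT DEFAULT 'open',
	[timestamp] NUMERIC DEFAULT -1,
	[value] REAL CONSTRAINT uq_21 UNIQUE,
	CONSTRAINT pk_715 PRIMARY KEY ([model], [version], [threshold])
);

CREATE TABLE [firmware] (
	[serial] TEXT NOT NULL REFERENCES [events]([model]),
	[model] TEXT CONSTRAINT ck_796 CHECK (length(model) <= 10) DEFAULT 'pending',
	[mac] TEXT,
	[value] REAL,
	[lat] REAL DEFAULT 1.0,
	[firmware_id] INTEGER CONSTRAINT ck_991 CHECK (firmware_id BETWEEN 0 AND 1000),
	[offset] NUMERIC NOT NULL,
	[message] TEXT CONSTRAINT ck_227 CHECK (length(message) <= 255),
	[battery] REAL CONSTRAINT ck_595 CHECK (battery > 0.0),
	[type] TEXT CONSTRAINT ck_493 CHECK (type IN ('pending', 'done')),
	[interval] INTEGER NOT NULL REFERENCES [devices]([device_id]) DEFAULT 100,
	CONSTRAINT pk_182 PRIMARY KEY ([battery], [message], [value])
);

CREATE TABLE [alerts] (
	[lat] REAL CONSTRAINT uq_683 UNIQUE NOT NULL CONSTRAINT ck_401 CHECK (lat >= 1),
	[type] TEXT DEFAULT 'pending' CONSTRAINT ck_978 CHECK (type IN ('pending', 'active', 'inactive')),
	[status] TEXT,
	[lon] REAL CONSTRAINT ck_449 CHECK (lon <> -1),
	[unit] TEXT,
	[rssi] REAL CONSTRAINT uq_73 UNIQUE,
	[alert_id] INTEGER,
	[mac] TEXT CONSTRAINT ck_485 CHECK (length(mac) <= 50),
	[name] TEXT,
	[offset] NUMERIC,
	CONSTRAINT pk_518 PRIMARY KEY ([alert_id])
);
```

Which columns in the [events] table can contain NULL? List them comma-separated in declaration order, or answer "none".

event_id, interval, value, type, threshold, name

- event_id: CHECK does not forbid NULL (a CHECK constraint passes when its expression is NULL) → nullable.
- rssi: declared NOT NULL → not nullable.
- model: part of the PRIMARY KEY, which implies NOT NULL → not nullable.
- interval: no NOT NULL constraint applies → nullable.
- severity: declared NOT NULL → not nullable.
- value: CHECK does not forbid NULL (a CHECK constraint passes when its expression is NULL) → nullable.
- type: UNIQUE does not imply NOT NULL → nullable.
- threshold: DEFAULT only fills an omitted column; an explicit NULL is still allowed → nullable.
- name: CHECK does not forbid NULL (a CHECK constraint passes when its expression is NULL) → nullable.
- lat: declared NOT NULL → not nullable.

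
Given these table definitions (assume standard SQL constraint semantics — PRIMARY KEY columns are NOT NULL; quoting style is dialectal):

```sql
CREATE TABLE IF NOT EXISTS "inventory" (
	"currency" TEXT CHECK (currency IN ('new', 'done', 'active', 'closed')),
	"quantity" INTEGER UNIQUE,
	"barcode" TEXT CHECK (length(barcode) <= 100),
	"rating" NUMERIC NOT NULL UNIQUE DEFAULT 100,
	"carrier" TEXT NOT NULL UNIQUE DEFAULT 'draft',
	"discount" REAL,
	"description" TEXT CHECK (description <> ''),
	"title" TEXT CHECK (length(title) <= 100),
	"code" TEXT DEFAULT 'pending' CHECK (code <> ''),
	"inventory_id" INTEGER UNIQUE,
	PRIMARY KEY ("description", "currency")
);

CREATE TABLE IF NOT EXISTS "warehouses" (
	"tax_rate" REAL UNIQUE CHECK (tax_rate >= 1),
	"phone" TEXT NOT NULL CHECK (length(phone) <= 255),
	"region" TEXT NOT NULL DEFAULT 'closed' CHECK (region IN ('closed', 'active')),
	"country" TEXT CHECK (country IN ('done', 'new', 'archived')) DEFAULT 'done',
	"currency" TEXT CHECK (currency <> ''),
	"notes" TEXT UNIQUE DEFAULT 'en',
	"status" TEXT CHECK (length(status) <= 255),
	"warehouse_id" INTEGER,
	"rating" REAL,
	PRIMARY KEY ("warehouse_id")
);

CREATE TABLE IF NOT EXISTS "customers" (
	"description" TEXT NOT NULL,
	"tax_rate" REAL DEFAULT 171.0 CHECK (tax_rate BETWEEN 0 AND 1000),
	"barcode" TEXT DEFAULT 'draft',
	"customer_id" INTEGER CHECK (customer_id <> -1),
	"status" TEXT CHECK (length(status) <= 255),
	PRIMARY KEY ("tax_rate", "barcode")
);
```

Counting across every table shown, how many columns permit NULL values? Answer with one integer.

inventory: 6 nullable (quantity, barcode, discount, title, code, inventory_id — PK (description, currency) and explicit NOT NULL columns excluded).
warehouses: 6 nullable (tax_rate, country, currency, notes, status, rating — PK (warehouse_id) and explicit NOT NULL columns excluded).
customers: 2 nullable (customer_id, status — PK (tax_rate, barcode) and explicit NOT NULL columns excluded).
Total: 6 + 6 + 2 = 14.

14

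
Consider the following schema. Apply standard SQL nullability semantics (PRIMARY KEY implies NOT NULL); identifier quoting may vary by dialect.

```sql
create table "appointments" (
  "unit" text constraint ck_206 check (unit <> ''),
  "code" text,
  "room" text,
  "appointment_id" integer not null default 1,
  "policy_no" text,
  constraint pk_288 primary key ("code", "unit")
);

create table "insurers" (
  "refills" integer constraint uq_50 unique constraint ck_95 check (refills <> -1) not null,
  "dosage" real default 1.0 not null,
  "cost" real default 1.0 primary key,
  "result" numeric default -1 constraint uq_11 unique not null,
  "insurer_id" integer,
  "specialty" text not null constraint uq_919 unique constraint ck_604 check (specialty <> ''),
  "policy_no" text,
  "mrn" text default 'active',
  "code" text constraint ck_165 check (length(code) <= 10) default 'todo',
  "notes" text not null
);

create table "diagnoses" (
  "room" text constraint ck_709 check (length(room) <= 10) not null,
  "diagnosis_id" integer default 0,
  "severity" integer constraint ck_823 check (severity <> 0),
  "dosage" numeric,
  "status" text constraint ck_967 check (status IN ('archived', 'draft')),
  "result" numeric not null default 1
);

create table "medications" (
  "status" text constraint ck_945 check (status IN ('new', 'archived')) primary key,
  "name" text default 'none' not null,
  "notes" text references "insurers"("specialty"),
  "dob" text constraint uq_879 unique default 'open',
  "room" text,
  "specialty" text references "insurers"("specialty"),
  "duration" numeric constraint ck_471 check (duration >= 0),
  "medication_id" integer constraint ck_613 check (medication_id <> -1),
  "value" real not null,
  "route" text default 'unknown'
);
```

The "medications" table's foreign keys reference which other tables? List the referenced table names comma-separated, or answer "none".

insurers

- notes REFERENCES insurers(specialty).
- specialty REFERENCES insurers(specialty).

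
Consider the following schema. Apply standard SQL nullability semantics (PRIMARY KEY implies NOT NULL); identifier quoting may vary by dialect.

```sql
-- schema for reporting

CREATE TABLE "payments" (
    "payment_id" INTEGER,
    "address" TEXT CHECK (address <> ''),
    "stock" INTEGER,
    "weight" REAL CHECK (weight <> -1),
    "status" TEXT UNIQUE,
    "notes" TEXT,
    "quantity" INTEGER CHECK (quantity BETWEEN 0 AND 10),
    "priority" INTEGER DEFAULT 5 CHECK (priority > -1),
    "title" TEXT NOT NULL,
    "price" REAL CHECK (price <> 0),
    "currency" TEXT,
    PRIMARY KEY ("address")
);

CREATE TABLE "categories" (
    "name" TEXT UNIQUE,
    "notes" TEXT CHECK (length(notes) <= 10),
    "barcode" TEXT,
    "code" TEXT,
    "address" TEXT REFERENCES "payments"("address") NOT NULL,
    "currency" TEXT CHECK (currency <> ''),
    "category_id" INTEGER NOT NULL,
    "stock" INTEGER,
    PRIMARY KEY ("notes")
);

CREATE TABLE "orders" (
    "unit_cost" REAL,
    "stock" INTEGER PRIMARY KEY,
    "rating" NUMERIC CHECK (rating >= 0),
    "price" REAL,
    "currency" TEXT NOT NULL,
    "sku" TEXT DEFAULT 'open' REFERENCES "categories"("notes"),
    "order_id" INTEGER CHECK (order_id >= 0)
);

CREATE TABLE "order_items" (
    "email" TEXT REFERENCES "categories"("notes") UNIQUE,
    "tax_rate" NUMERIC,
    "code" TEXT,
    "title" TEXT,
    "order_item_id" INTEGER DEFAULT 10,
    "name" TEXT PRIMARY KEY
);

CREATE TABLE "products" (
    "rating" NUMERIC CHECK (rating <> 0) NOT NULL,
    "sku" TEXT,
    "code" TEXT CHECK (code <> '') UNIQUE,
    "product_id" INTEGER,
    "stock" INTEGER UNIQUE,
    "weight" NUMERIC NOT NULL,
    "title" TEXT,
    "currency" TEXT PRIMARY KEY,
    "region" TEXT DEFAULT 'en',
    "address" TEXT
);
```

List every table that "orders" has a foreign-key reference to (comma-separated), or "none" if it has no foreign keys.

categories

- sku REFERENCES categories(notes).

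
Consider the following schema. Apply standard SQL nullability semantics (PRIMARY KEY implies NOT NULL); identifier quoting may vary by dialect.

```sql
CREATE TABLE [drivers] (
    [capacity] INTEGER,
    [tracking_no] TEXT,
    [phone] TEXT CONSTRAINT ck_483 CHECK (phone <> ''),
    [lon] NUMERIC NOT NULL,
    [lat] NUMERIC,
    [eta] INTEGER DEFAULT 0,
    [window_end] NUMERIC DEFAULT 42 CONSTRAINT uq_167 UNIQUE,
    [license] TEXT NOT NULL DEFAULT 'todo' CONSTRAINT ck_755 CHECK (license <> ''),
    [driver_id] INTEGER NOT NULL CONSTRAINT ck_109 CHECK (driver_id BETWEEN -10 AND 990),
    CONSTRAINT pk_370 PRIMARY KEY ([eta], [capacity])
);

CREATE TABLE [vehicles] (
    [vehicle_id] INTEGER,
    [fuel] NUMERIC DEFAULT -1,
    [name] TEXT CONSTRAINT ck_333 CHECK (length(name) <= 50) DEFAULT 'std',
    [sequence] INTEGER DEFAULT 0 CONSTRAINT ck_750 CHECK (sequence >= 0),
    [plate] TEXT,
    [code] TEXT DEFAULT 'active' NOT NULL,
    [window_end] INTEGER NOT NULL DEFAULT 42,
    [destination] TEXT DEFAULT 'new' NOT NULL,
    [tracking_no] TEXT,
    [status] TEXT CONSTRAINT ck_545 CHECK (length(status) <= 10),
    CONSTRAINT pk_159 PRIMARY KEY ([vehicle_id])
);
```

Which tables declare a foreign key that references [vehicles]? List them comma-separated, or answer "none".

No REFERENCES clause anywhere in the schema names vehicles.

none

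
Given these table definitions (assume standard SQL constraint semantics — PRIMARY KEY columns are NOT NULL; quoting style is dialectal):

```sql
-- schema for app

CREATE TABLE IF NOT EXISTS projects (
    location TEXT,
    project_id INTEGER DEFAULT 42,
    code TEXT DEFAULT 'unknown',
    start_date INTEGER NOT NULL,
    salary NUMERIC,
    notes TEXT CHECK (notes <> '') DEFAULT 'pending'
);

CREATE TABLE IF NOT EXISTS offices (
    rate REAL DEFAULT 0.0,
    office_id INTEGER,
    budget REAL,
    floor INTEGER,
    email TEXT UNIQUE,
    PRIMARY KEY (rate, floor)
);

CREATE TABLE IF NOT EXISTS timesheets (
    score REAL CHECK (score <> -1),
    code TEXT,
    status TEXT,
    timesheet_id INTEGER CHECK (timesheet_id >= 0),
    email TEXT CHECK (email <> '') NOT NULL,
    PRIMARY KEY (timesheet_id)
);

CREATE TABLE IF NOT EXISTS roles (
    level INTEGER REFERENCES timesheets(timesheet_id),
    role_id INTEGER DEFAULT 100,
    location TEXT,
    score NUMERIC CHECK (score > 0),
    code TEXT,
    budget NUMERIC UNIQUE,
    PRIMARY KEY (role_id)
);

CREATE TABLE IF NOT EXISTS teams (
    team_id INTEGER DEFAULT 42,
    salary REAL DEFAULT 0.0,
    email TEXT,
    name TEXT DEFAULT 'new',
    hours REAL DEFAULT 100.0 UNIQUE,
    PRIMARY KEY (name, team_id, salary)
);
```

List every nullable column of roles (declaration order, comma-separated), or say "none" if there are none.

- level: a foreign key column may be NULL unless separately constrained → nullable.
- role_id: part of the PRIMARY KEY, which implies NOT NULL → not nullable.
- location: no NOT NULL constraint applies → nullable.
- score: CHECK does not forbid NULL (a CHECK constraint passes when its expression is NULL) → nullable.
- code: no NOT NULL constraint applies → nullable.
- budget: UNIQUE does not imply NOT NULL → nullable.

level, location, score, code, budget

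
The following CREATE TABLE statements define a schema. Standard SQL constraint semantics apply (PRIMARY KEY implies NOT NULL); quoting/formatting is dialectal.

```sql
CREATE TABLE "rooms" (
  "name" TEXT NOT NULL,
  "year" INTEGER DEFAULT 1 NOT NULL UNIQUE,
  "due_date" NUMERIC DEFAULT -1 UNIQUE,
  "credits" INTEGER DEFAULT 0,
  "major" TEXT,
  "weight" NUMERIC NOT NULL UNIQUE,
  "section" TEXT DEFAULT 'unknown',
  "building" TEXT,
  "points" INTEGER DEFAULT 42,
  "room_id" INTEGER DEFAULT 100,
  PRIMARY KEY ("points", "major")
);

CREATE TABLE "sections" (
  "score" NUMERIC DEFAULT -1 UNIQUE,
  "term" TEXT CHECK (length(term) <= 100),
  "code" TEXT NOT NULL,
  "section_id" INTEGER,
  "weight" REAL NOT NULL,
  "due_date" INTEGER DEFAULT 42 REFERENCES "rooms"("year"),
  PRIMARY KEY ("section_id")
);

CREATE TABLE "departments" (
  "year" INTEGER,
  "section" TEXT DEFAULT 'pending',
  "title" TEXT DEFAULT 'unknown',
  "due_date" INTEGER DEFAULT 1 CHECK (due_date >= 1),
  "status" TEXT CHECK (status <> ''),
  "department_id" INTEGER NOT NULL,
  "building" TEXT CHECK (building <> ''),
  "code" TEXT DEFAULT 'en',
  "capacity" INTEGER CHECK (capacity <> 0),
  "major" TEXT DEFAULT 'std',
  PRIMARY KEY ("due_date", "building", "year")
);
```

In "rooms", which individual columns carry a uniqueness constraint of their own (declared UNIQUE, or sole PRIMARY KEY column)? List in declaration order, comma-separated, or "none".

year, due_date, weight

- name: no UNIQUE or single-column PK constraint.
- year: declared UNIQUE → unique.
- due_date: declared UNIQUE → unique.
- credits: no UNIQUE or single-column PK constraint.
- major: part of a composite PRIMARY KEY — only the tuple is unique, not this column on its own.
- weight: declared UNIQUE → unique.
- section: no UNIQUE or single-column PK constraint.
- building: no UNIQUE or single-column PK constraint.
- points: part of a composite PRIMARY KEY — only the tuple is unique, not this column on its own.
- room_id: no UNIQUE or single-column PK constraint.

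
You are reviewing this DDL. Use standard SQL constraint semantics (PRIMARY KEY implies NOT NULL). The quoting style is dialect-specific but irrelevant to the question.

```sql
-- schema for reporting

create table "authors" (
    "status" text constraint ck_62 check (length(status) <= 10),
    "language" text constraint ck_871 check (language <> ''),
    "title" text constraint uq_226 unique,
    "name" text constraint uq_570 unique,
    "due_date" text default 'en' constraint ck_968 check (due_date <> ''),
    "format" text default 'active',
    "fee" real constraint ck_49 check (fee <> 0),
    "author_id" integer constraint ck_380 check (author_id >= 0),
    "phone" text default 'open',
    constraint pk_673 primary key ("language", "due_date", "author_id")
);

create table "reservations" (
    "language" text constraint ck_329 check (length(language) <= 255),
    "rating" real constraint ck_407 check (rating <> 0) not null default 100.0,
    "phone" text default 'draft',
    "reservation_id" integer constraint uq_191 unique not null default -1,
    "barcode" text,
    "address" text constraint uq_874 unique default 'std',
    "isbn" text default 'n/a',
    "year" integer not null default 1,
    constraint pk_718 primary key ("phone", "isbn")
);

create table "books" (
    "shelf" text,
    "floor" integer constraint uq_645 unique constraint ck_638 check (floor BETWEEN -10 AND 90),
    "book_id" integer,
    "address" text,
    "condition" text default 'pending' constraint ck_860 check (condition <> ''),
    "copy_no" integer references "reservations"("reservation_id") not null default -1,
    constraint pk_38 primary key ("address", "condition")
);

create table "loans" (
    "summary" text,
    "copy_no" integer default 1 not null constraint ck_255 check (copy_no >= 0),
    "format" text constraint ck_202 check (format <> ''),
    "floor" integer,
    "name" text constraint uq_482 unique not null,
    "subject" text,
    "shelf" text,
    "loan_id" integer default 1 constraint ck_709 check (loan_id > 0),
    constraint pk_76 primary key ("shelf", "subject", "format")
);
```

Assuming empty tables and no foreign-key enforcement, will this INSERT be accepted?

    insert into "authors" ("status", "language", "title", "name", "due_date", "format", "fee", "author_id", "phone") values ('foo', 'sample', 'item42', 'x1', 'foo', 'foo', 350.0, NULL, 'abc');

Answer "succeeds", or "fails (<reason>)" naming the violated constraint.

author_id is explicitly set to NULL, but author_id is part of the PRIMARY KEY (implied NOT NULL).

fails (NOT NULL on author_id)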